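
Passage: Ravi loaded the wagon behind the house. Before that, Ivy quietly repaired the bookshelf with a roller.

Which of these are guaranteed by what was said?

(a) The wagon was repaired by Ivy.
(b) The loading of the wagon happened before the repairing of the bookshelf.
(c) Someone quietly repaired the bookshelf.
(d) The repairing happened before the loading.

(a) Not entailed — Ivy repaired the bookshelf, not the wagon; the wagon belongs to the loading event.
(b) Not entailed — the narrative places the repairing before the loading, not after.
(c) Entailed — dropping 'with a roller' and generalizing the agent leaves a sub-description the original still satisfies.
(d) Entailed — the narrative places the repairing before the loading.

(c), (d)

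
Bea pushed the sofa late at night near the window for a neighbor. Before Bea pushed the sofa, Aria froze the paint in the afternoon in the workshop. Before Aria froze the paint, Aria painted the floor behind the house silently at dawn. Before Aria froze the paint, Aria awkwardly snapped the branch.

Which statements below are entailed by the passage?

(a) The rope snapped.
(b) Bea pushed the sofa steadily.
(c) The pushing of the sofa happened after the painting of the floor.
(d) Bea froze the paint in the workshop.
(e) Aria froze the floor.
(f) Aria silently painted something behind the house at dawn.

(c), (f)

(a) Not entailed — the branch is what snapped, not the rope.
(b) Not entailed — 'steadily' adds information not in the original event.
(c) Entailed — the narrative places the painting before the pushing.
(d) Not entailed — the passage has Aria freezing the paint, not Bea.
(e) Not entailed — Aria froze the paint, not the floor; the floor belongs to the painting event.
(f) Entailed — generalizing the patient leaves a sub-description the original still satisfies.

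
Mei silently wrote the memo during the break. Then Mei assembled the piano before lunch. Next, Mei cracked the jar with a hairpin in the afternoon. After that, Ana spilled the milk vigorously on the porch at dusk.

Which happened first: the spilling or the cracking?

the cracking

The connectives place the cracking before the spilling.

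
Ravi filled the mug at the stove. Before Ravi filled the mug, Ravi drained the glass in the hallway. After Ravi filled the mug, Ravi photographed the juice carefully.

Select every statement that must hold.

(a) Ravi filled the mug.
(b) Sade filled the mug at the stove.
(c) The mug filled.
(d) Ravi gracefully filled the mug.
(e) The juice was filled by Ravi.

(a), (c)

(a) Entailed — dropping 'at the stove' leaves a sub-description the original still satisfies.
(b) Not entailed — the passage has Ravi filling the mug, not Sade.
(c) Entailed — 'Ravi filled the mug' is causative; it entails the inchoative 'the mug filled'.
(d) Not entailed — 'gracefully' adds information not in the original event.
(e) Not entailed — Ravi filled the mug, not the juice; the juice belongs to the photographing event.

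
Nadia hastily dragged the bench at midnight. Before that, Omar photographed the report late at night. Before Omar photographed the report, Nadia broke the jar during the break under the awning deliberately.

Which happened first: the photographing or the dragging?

The connectives place the photographing before the dragging.

the photographing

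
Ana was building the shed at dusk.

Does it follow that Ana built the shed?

no

'was building' is progressive; for an accomplishment like 'build the shed', it doesn't entail completion.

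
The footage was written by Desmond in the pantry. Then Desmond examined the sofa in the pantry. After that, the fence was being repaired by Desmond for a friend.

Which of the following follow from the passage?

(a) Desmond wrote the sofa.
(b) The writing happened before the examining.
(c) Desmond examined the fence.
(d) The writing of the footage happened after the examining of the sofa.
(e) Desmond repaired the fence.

(b)

(a) Not entailed — Desmond wrote the footage, not the sofa; the sofa belongs to the examining event.
(b) Entailed — the narrative places the writing before the examining.
(c) Not entailed — Desmond examined the sofa, not the fence; the fence belongs to the repairing event.
(d) Not entailed — the narrative places the writing before the examining, not after.
(e) Not entailed — 'was repairing' is progressive on an accomplishment; it does not entail the completed 'repaired'.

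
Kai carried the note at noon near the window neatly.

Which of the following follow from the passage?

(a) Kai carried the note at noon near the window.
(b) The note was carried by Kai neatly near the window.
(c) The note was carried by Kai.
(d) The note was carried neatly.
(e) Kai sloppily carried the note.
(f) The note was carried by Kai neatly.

(a) Entailed — every conjunct here is already in the original carrying event.
(b) Entailed — dropping 'at noon' leaves a sub-description the original still satisfies.
(c) Entailed — dropping 'neatly', 'near the window', 'at noon' leaves a sub-description the original still satisfies.
(d) Entailed — dropping 'near the window', 'at noon' and generalizing the agent leaves a sub-description the original still satisfies.
(e) Not entailed — 'sloppily' adds a manner not in (and inconsistent with) the original.
(f) Entailed — this follows by dropping conjuncts from the carrying event's description.

(a), (b), (c), (d), (f)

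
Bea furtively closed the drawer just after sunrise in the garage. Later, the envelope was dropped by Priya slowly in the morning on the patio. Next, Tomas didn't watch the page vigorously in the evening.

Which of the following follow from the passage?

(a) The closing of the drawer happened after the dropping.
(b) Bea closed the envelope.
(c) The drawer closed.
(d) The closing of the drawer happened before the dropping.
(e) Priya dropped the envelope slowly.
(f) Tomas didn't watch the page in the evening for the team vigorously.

(c), (d), (e), (f)

(a) Not entailed — the narrative places the closing before the dropping, not after.
(b) Not entailed — Bea closed the drawer, not the envelope; the envelope belongs to the dropping event.
(c) Entailed — 'Bea closed the drawer' is causative; it entails the inchoative 'the drawer closed'.
(d) Entailed — the narrative places the closing before the dropping.
(e) Entailed — this follows by dropping conjuncts from the dropping event's description.
(f) Entailed — under negation, adding a further restriction is entailed: if no such watching event occurred, none occurred for the team either.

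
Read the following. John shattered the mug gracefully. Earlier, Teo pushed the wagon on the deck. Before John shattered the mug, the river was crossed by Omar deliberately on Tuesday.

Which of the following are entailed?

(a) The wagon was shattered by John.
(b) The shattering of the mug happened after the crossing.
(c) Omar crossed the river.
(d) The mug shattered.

(a) Not entailed — John shattered the mug, not the wagon; the wagon belongs to the pushing event.
(b) Entailed — the narrative places the crossing before the shattering.
(c) Entailed — every conjunct here is already in the original crossing event.
(d) Entailed — 'John shattered the mug' is causative; it entails the inchoative 'the mug shattered'.

(b), (c), (d)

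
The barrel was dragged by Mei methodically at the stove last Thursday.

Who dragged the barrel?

Mei

'Mei' marks the agent of the dragging event.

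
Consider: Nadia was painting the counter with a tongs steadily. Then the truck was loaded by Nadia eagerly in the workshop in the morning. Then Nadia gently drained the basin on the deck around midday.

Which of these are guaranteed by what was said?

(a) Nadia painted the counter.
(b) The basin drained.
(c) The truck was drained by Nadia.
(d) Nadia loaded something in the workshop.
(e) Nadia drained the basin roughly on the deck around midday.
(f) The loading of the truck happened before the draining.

(a) Not entailed — 'was painting' is progressive on an accomplishment; it does not entail the completed 'painted'.
(b) Entailed — 'Nadia drained the basin' is causative; it entails the inchoative 'the basin drained'.
(c) Not entailed — Nadia drained the basin, not the truck; the truck belongs to the loading event.
(d) Entailed — dropping 'eagerly', 'in the morning' and generalizing the patient leaves a sub-description the original still satisfies.
(e) Not entailed — 'roughly' adds a manner not in (and inconsistent with) the original.
(f) Entailed — the narrative places the loading before the draining.

(b), (d), (f)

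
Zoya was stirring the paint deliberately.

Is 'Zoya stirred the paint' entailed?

'stir' is atelic; if Zoya was stirring the paint, then Zoya stirred the paint (for some time).

yes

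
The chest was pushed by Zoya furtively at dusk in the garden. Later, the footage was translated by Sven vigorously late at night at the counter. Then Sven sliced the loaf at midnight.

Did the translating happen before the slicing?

yes

The narrative orders the translating before the slicing.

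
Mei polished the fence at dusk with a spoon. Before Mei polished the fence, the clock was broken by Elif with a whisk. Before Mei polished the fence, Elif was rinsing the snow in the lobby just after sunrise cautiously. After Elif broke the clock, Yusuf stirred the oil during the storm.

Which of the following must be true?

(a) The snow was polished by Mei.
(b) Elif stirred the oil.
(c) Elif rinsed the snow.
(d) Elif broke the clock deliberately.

(a) Not entailed — Mei polished the fence, not the snow; the snow belongs to the rinsing event.
(b) Not entailed — the passage has Yusuf stirring the oil, not Elif.
(c) Entailed — 'rinse' is an activity; 'was rinsing' entails that some rinsing happened, so 'rinsed' holds.
(d) Not entailed — 'deliberately' adds information not in the original event.

(c)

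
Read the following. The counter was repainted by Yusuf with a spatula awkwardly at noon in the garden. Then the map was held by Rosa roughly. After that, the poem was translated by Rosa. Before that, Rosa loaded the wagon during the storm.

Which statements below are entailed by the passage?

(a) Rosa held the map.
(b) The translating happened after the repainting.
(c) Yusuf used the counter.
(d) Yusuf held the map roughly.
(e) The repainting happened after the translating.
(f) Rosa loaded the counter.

(a) Entailed — the original entails any weakening of itself; this just drops 'roughly'.
(b) Entailed — the narrative places the repainting before the translating.
(c) Not entailed — the counter is the patient, not an instrument — Yusuf used a spatula.
(d) Not entailed — the passage has Rosa holding the map, not Yusuf.
(e) Not entailed — the narrative places the repainting before the translating, not after.
(f) Not entailed — Rosa loaded the wagon, not the counter; the counter belongs to the repainting event.

(a), (b)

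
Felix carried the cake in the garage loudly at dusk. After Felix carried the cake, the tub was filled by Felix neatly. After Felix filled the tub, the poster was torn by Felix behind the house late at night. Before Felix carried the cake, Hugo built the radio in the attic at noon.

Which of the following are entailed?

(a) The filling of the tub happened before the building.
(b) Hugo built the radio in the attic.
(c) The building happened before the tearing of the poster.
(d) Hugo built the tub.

(a) Not entailed — the narrative places the building before the filling, not after.
(b) Entailed — dropping 'at noon' leaves a sub-description the original still satisfies.
(c) Entailed — the narrative places the building before the tearing.
(d) Not entailed — Hugo built the radio, not the tub; the tub belongs to the filling event.

(b), (c)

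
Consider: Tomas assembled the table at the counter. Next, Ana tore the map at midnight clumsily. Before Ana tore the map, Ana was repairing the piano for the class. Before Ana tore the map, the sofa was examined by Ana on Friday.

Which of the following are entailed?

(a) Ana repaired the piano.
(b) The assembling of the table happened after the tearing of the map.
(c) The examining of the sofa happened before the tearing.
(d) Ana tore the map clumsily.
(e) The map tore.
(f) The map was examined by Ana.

(c), (d), (e)

(a) Not entailed — 'was repairing' is progressive on an accomplishment; it does not entail the completed 'repaired'.
(b) Not entailed — the narrative places the assembling before the tearing, not after.
(c) Entailed — the narrative places the examining before the tearing.
(d) Entailed — every conjunct here is already in the original tearing event.
(e) Entailed — 'Ana tore the map' is causative; it entails the inchoative 'the map tore'.
(f) Not entailed — Ana examined the sofa, not the map; the map belongs to the tearing event.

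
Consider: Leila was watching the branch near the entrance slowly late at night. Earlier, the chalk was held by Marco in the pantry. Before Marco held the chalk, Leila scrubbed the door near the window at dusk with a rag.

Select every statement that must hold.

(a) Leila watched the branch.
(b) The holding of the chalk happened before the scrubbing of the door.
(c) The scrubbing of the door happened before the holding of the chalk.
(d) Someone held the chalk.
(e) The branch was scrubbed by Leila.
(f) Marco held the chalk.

(a), (c), (d), (f)

(a) Entailed — 'watch' is an activity; 'was watching' entails that some watching happened, so 'watched' holds.
(b) Not entailed — the narrative places the scrubbing before the holding, not after.
(c) Entailed — the narrative places the scrubbing before the holding.
(d) Entailed — the original entails any weakening of itself; this just drops 'in the pantry' and generalizes the agent.
(e) Not entailed — Leila scrubbed the door, not the branch; the branch belongs to the watching event.
(f) Entailed — this follows by dropping conjuncts from the holding event's description.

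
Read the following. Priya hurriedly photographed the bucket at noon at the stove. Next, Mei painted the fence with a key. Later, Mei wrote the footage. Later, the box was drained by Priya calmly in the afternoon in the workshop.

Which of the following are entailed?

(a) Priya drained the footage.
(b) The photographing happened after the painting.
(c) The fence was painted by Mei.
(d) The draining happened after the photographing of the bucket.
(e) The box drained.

(c), (d), (e)

(a) Not entailed — Priya drained the box, not the footage; the footage belongs to the writing event.
(b) Not entailed — the narrative places the photographing before the painting, not after.
(c) Entailed — dropping 'with a key' leaves a sub-description the original still satisfies.
(d) Entailed — the narrative places the photographing before the draining.
(e) Entailed — 'Priya drained the box' is causative; it entails the inchoative 'the box drained'.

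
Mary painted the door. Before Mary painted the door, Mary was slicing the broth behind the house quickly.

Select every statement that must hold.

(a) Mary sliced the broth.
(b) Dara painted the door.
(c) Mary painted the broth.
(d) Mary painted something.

(a) Not entailed — 'was slicing' is progressive on an accomplishment; it does not entail the completed 'sliced'.
(b) Not entailed — the passage has Mary painting the door, not Dara.
(c) Not entailed — Mary painted the door, not the broth; the broth belongs to the slicing event.
(d) Entailed — the original entails any weakening of itself; this just generalizes the patient.

(d)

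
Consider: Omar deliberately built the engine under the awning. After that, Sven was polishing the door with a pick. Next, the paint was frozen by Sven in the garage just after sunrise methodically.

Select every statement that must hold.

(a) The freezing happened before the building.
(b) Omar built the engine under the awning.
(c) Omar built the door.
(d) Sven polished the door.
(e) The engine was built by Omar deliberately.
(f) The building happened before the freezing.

(b), (d), (e), (f)

(a) Not entailed — the narrative places the building before the freezing, not after.
(b) Entailed — every conjunct here is already in the original building event.
(c) Not entailed — Omar built the engine, not the door; the door belongs to the polishing event.
(d) Entailed — 'polish' is an activity; 'was polishing' entails that some polishing happened, so 'polished' holds.
(e) Entailed — dropping 'under the awning' leaves a sub-description the original still satisfies.
(f) Entailed — the narrative places the building before the freezing.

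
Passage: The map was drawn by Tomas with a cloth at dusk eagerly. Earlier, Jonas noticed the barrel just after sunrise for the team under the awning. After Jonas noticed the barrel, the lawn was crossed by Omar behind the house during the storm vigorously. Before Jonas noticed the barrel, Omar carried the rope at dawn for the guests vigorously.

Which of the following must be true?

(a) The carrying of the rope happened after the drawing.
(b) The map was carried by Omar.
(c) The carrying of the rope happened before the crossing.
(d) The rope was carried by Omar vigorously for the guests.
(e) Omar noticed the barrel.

(a) Not entailed — the narrative places the carrying before the drawing, not after.
(b) Not entailed — Omar carried the rope, not the map; the map belongs to the drawing event.
(c) Entailed — the narrative places the carrying before the crossing.
(d) Entailed — dropping 'at dawn' leaves a sub-description the original still satisfies.
(e) Not entailed — the passage has Jonas noticing the barrel, not Omar.

(c), (d)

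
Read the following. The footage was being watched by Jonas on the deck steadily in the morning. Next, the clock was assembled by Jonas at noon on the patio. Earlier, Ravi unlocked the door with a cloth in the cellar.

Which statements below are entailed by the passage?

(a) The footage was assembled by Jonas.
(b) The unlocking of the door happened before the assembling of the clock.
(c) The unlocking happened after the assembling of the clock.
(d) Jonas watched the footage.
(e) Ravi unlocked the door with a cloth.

(a) Not entailed — Jonas assembled the clock, not the footage; the footage belongs to the watching event.
(b) Entailed — the narrative places the unlocking before the assembling.
(c) Not entailed — the narrative places the unlocking before the assembling, not after.
(d) Entailed — 'watch' is an activity; 'was watching' entails that some watching happened, so 'watched' holds.
(e) Entailed — the original entails any weakening of itself; this just drops 'in the cellar'.

(b), (d), (e)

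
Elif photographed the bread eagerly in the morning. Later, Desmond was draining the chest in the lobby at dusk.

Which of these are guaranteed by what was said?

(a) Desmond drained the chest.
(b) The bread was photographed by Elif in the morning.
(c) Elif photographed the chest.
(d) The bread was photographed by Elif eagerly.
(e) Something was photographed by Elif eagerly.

(b), (d), (e)

(a) Not entailed — 'was draining' is progressive on an accomplishment; it does not entail the completed 'drained'.
(b) Entailed — this follows by dropping conjuncts from the photographing event's description.
(c) Not entailed — Elif photographed the bread, not the chest; the chest belongs to the draining event.
(d) Entailed — dropping 'in the morning' leaves a sub-description the original still satisfies.
(e) Entailed — every conjunct here is already in the original photographing event.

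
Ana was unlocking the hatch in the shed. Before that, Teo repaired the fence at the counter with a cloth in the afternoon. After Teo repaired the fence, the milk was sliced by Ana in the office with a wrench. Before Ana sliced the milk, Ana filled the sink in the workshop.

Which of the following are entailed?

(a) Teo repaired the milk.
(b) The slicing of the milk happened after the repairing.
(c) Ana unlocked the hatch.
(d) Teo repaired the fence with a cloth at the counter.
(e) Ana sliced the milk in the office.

(a) Not entailed — Teo repaired the fence, not the milk; the milk belongs to the slicing event.
(b) Entailed — the narrative places the repairing before the slicing.
(c) Not entailed — 'was unlocking' is progressive on an accomplishment; it does not entail the completed 'unlocked'.
(d) Entailed — dropping 'in the afternoon' leaves a sub-description the original still satisfies.
(e) Entailed — this follows by dropping conjuncts from the slicing event's description.

(b), (d), (e)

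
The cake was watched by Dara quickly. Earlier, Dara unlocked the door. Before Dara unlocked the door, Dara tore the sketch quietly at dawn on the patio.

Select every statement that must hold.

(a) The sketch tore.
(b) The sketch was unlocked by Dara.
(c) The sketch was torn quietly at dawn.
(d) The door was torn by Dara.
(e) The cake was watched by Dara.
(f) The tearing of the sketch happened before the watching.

(a), (c), (e), (f)

(a) Entailed — 'Dara tore the sketch' is causative; it entails the inchoative 'the sketch tore'.
(b) Not entailed — Dara unlocked the door, not the sketch; the sketch belongs to the tearing event.
(c) Entailed — the original entails any weakening of itself; this just drops 'on the patio' and generalizes the agent.
(d) Not entailed — Dara tore the sketch, not the door; the door belongs to the unlocking event.
(e) Entailed — every conjunct here is already in the original watching event.
(f) Entailed — the narrative places the tearing before the watching.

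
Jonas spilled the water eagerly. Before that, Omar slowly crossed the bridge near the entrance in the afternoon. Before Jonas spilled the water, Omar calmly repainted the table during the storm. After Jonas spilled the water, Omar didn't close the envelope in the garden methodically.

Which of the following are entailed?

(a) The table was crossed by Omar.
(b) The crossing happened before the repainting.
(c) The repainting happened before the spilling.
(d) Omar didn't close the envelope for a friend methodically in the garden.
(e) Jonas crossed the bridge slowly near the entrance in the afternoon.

(c), (d)

(a) Not entailed — Omar crossed the bridge, not the table; the table belongs to the repainting event.
(b) Not entailed — the narrative doesn't order the crossing relative to the repainting.
(c) Entailed — the narrative places the repainting before the spilling.
(d) Entailed — under negation, adding a further restriction is entailed: if no such closing event occurred, none occurred for a friend either.
(e) Not entailed — the passage has Omar crossing the bridge, not Jonas.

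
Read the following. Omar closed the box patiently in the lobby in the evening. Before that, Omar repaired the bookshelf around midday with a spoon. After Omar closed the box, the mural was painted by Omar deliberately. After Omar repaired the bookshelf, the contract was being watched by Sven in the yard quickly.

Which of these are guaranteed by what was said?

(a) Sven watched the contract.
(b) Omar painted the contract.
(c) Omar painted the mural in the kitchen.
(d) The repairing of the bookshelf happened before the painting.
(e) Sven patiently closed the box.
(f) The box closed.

(a) Entailed — 'watch' is an activity; 'was watching' entails that some watching happened, so 'watched' holds.
(b) Not entailed — Omar painted the mural, not the contract; the contract belongs to the watching event.
(c) Not entailed — 'in the kitchen' adds information not in the original event.
(d) Entailed — the narrative places the repairing before the painting.
(e) Not entailed — the passage has Omar closing the box, not Sven.
(f) Entailed — 'Omar closed the box' is causative; it entails the inchoative 'the box closed'.

(a), (d), (f)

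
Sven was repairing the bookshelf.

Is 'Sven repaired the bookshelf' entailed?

'was repairing' is progressive; for an accomplishment like 'repair the bookshelf', it doesn't entail completion.

no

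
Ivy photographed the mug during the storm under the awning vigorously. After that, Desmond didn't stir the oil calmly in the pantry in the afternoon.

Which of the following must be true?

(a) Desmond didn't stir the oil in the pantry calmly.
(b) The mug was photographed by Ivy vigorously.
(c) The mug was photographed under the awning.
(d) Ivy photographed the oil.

(b), (c)

(a) Not entailed — dropping 'in the afternoon' under negation is not valid — the original leaves open that Desmond stirred the oil some other way.
(b) Entailed — the original entails any weakening of itself; this just drops 'during the storm', 'under the awning'.
(c) Entailed — dropping 'vigorously', 'during the storm' and generalizing the agent leaves a sub-description the original still satisfies.
(d) Not entailed — Ivy photographed the mug, not the oil; the oil belongs to the stirring event.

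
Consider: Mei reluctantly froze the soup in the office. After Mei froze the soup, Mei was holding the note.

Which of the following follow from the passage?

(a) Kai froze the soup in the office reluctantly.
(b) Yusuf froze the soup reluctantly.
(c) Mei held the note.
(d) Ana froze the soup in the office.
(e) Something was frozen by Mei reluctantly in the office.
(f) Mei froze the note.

(c), (e)

(a) Not entailed — the passage has Mei freezing the soup, not Kai.
(b) Not entailed — the passage has Mei freezing the soup, not Yusuf.
(c) Entailed — 'hold' is an activity; 'was holding' entails that some holding happened, so 'held' holds.
(d) Not entailed — the passage has Mei freezing the soup, not Ana.
(e) Entailed — the original entails any weakening of itself; this just generalizes the patient.
(f) Not entailed — Mei froze the soup, not the note; the note belongs to the holding event.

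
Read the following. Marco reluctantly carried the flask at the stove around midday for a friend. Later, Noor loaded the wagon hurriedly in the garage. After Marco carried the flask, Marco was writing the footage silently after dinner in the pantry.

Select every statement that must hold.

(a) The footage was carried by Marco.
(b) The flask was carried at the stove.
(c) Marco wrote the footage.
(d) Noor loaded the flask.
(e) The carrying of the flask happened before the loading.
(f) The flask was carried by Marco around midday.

(a) Not entailed — Marco carried the flask, not the footage; the footage belongs to the writing event.
(b) Entailed — every conjunct here is already in the original carrying event.
(c) Not entailed — 'was writing' is progressive on an accomplishment; it does not entail the completed 'wrote'.
(d) Not entailed — Noor loaded the wagon, not the flask; the flask belongs to the carrying event.
(e) Entailed — the narrative places the carrying before the loading.
(f) Entailed — dropping 'for a friend', 'reluctantly', 'at the stove' leaves a sub-description the original still satisfies.

(b), (e), (f)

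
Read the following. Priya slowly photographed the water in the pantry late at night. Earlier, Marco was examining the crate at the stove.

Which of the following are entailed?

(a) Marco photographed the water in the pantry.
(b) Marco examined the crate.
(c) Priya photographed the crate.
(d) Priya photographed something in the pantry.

(b), (d)

(a) Not entailed — the passage has Priya photographing the water, not Marco.
(b) Entailed — 'examine' is an activity; 'was examining' entails that some examining happened, so 'examined' holds.
(c) Not entailed — Priya photographed the water, not the crate; the crate belongs to the examining event.
(d) Entailed — dropping 'slowly', 'late at night' and generalizing the patient leaves a sub-description the original still satisfies.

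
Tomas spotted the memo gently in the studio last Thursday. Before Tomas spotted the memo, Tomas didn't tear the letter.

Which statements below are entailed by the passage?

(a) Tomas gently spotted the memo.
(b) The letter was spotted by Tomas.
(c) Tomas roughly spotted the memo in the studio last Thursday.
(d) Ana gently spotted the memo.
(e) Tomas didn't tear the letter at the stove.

(a) Entailed — every conjunct here is already in the original spotting event.
(b) Not entailed — Tomas spotted the memo, not the letter; the letter belongs to the tearing event.
(c) Not entailed — 'roughly' adds a manner not in (and inconsistent with) the original.
(d) Not entailed — the passage has Tomas spotting the memo, not Ana.
(e) Entailed — under negation, adding a further restriction is entailed: if no such tearing event occurred, none occurred at the stove either.

(a), (e)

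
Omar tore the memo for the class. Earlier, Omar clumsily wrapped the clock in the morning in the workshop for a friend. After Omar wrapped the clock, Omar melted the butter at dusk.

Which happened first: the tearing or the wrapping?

the wrapping

The connectives place the wrapping before the tearing.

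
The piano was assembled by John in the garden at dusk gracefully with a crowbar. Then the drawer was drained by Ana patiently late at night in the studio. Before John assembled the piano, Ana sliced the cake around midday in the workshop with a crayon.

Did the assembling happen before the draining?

The narrative orders the assembling before the draining.

yes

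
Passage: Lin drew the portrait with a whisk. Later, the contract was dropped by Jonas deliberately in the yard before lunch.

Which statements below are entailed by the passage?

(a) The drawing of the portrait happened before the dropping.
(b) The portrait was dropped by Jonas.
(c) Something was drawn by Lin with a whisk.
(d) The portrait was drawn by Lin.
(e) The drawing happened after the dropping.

(a), (c), (d)

(a) Entailed — the narrative places the drawing before the dropping.
(b) Not entailed — Jonas dropped the contract, not the portrait; the portrait belongs to the drawing event.
(c) Entailed — generalizing the patient leaves a sub-description the original still satisfies.
(d) Entailed — the original entails any weakening of itself; this just drops 'with a whisk'.
(e) Not entailed — the narrative places the drawing before the dropping, not after.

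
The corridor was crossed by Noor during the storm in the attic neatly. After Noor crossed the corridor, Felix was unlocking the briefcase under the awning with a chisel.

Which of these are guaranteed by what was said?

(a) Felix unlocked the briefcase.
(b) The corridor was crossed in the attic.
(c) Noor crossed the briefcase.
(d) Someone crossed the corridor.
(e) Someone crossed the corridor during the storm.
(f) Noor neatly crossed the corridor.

(b), (d), (e), (f)

(a) Not entailed — 'was unlocking' is progressive on an accomplishment; it does not entail the completed 'unlocked'.
(b) Entailed — every conjunct here is already in the original crossing event.
(c) Not entailed — Noor crossed the corridor, not the briefcase; the briefcase belongs to the unlocking event.
(d) Entailed — every conjunct here is already in the original crossing event.
(e) Entailed — dropping 'neatly', 'in the attic' and generalizing the agent leaves a sub-description the original still satisfies.
(f) Entailed — dropping 'during the storm', 'in the attic' leaves a sub-description the original still satisfies.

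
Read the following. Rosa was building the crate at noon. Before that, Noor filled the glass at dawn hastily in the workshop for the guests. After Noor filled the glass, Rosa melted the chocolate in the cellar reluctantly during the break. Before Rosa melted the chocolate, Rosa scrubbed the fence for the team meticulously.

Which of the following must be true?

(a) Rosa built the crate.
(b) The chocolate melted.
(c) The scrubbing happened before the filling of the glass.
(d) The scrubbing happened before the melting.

(b), (d)

(a) Not entailed — 'was building' is progressive on an accomplishment; it does not entail the completed 'built'.
(b) Entailed — 'Rosa melted the chocolate' is causative; it entails the inchoative 'the chocolate melted'.
(c) Not entailed — the narrative doesn't order the scrubbing relative to the filling.
(d) Entailed — the narrative places the scrubbing before the melting.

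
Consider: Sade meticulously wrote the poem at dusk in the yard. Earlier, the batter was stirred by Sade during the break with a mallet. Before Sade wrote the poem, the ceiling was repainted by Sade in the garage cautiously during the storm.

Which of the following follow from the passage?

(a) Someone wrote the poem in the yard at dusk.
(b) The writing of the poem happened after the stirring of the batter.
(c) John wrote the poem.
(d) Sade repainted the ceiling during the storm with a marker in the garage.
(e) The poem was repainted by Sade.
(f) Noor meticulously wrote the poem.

(a) Entailed — every conjunct here is already in the original writing event.
(b) Entailed — the narrative places the stirring before the writing.
(c) Not entailed — the passage has Sade writing the poem, not John.
(d) Not entailed — 'with a marker' adds information not in the original event.
(e) Not entailed — Sade repainted the ceiling, not the poem; the poem belongs to the writing event.
(f) Not entailed — the passage has Sade writing the poem, not Noor.

(a), (b)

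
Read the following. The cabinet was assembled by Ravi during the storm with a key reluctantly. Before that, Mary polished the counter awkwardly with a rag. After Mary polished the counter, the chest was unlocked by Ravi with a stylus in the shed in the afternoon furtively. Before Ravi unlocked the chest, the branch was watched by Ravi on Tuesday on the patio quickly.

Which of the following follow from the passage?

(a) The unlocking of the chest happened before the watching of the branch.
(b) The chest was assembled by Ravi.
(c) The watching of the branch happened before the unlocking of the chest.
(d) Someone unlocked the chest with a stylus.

(a) Not entailed — the narrative places the watching before the unlocking, not after.
(b) Not entailed — Ravi assembled the cabinet, not the chest; the chest belongs to the unlocking event.
(c) Entailed — the narrative places the watching before the unlocking.
(d) Entailed — this follows by dropping conjuncts from the unlocking event's description.

(c), (d)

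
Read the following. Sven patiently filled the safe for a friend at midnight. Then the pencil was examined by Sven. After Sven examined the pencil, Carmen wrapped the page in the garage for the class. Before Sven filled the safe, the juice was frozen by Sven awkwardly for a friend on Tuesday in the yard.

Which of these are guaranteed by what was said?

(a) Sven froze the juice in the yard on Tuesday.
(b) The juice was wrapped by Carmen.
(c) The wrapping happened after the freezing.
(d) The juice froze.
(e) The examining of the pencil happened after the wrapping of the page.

(a), (c), (d)

(a) Entailed — every conjunct here is already in the original freezing event.
(b) Not entailed — Carmen wrapped the page, not the juice; the juice belongs to the freezing event.
(c) Entailed — the narrative places the freezing before the wrapping.
(d) Entailed — 'Sven froze the juice' is causative; it entails the inchoative 'the juice froze'.
(e) Not entailed — the narrative places the examining before the wrapping, not after.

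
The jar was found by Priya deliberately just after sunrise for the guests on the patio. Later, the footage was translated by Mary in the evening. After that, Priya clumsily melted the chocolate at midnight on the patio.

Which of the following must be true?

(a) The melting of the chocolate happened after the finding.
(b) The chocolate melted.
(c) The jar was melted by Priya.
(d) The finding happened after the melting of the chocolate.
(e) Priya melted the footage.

(a) Entailed — the narrative places the finding before the melting.
(b) Entailed — 'Priya melted the chocolate' is causative; it entails the inchoative 'the chocolate melted'.
(c) Not entailed — Priya melted the chocolate, not the jar; the jar belongs to the finding event.
(d) Not entailed — the narrative places the finding before the melting, not after.
(e) Not entailed — Priya melted the chocolate, not the footage; the footage belongs to the translating event.

(a), (b)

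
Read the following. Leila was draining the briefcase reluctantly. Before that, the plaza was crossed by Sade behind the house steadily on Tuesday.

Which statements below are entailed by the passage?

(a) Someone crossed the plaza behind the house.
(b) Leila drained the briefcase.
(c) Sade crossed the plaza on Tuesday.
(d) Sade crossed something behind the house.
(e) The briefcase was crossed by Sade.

(a) Entailed — every conjunct here is already in the original crossing event.
(b) Not entailed — 'was draining' is progressive on an accomplishment; it does not entail the completed 'drained'.
(c) Entailed — every conjunct here is already in the original crossing event.
(d) Entailed — this follows by dropping conjuncts from the crossing event's description.
(e) Not entailed — Sade crossed the plaza, not the briefcase; the briefcase belongs to the draining event.

(a), (c), (d)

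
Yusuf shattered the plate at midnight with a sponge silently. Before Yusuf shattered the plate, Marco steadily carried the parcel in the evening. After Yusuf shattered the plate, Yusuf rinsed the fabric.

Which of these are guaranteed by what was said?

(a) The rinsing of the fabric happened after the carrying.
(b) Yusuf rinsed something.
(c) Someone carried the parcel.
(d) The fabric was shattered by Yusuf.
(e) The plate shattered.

(a) Entailed — the narrative places the carrying before the rinsing.
(b) Entailed — every conjunct here is already in the original rinsing event.
(c) Entailed — this follows by dropping conjuncts from the carrying event's description.
(d) Not entailed — Yusuf shattered the plate, not the fabric; the fabric belongs to the rinsing event.
(e) Entailed — 'Yusuf shattered the plate' is causative; it entails the inchoative 'the plate shattered'.

(a), (b), (c), (e)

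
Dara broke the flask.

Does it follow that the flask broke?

'Dara broke the flask' is the causative; it entails the inchoative 'the flask broke'.

yes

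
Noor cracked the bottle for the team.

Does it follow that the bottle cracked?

yes

'Noor cracked the bottle' is the causative; it entails the inchoative 'the bottle cracked'.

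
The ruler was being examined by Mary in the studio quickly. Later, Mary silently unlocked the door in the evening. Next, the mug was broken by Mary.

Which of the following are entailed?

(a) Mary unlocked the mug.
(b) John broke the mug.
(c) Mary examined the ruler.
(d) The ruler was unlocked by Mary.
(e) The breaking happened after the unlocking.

(a) Not entailed — Mary unlocked the door, not the mug; the mug belongs to the breaking event.
(b) Not entailed — the passage has Mary breaking the mug, not John.
(c) Entailed — 'examine' is an activity; 'was examining' entails that some examining happened, so 'examined' holds.
(d) Not entailed — Mary unlocked the door, not the ruler; the ruler belongs to the examining event.
(e) Entailed — the narrative places the unlocking before the breaking.

(c), (e)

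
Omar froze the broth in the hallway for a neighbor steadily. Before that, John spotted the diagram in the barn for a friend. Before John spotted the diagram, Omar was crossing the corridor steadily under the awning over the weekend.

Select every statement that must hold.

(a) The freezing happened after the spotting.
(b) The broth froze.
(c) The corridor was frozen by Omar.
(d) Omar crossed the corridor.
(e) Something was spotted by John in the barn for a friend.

(a), (b), (e)

(a) Entailed — the narrative places the spotting before the freezing.
(b) Entailed — 'Omar froze the broth' is causative; it entails the inchoative 'the broth froze'.
(c) Not entailed — Omar froze the broth, not the corridor; the corridor belongs to the crossing event.
(d) Not entailed — 'was crossing' is progressive on an accomplishment; it does not entail the completed 'crossed'.
(e) Entailed — the original entails any weakening of itself; this just generalizes the patient.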